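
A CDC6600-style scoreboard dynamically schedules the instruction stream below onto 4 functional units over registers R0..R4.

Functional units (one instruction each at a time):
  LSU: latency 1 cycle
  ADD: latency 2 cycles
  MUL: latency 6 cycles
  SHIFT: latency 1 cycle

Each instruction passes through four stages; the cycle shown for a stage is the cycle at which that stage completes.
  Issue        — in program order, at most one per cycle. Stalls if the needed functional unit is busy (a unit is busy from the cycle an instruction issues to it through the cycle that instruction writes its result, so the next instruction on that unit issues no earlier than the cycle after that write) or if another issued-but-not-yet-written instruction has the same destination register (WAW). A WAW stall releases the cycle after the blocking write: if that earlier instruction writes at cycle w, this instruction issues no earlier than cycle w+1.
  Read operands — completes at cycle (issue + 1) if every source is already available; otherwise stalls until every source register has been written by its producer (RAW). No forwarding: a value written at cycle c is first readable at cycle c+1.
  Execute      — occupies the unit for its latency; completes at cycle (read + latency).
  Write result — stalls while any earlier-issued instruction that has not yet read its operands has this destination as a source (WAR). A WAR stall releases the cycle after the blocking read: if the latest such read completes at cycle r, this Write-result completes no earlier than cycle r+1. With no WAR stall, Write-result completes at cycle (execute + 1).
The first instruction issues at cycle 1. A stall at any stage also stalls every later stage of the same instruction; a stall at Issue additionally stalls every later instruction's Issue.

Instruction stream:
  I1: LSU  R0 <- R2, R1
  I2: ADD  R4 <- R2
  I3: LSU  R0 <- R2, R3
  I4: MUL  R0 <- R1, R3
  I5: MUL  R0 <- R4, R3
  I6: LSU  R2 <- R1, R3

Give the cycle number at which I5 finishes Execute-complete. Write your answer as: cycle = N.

cycle = 25

cycle 1: I1→LSU
cycle 2: I1 RO; I2→ADD
cycle 3: I1 EX; I2 RO
cycle 4: I1 WR R0
cycle 5: I2 EX; I3→LSU
cycle 6: I2 WR R4; I3 RO
cycle 7: I3 EX
cycle 8: I3 WR R0
cycle 9: I4→MUL
cycle 10: I4 RO
cycle 16: I4 EX
cycle 17: I4 WR R0
cycle 18: I5→MUL
cycle 19: I5 RO; I6→LSU
cycle 20: I6 RO
cycle 21: I6 EX
cycle 22: I6 WR R2
cycle 25: I5 EX
cycle 26: I5 WR R0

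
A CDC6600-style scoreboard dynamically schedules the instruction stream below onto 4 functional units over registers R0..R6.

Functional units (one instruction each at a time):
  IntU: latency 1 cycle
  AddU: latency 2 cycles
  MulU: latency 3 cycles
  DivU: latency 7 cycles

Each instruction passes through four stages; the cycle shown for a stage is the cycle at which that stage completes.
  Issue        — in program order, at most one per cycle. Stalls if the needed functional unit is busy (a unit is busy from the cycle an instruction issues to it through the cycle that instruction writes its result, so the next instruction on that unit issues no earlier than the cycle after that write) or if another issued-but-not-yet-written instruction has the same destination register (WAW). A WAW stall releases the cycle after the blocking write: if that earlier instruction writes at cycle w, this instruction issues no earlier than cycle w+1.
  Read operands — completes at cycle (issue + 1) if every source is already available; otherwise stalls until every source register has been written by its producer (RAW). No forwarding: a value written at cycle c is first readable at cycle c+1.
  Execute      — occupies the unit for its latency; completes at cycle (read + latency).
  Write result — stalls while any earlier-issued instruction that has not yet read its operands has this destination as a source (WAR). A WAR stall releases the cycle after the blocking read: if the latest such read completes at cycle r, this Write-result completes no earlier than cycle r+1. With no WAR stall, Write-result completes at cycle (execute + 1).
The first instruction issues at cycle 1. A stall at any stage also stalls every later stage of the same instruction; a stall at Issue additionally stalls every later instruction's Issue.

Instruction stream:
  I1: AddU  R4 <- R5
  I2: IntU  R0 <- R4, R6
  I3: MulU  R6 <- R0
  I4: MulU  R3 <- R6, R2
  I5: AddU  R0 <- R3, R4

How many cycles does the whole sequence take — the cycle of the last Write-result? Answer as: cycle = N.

cycle = 23

1) issue 1, read 2, done 4, write 5
2) issue 2, read 6, done 7, write 8  <RAW R4: wait I1 write@5>
3) issue 3, read 9, done 12, write 13  <RAW R0: wait I2 write@8>
4) issue 14, read 15, done 18, write 19  <struct: MulU busy until I3 writes@13>
5) issue 15, read 20, done 22, write 23  <RAW R3: wait I4 write@19>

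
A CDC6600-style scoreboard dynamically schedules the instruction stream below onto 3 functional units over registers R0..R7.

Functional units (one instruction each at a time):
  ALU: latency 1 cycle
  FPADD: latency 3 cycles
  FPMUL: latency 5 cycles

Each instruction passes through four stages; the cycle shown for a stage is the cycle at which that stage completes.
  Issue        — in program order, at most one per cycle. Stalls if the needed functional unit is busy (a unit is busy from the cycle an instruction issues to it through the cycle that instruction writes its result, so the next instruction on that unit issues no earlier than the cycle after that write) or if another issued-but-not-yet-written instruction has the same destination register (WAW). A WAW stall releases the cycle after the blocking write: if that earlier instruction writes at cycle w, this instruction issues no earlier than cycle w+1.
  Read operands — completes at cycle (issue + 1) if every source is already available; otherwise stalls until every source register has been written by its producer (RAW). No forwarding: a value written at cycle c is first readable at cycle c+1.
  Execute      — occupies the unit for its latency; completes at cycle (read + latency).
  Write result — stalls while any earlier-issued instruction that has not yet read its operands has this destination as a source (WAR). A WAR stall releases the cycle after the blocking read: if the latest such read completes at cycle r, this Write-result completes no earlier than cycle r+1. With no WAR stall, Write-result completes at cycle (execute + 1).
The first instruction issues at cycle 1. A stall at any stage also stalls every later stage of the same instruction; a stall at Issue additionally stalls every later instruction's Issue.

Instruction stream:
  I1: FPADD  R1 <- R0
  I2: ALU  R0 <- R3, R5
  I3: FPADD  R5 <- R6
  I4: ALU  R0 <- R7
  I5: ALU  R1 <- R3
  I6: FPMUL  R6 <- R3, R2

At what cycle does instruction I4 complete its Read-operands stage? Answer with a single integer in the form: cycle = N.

cycle = 9

[1] I1→FPADD
[2] I1 RO | I2→ALU
[3] I2 RO
[4] I2 EX
[5] I1 EX | I2 WR R0
[6] I1 WR R1
[7] I3→FPADD
[8] I3 RO | I4→ALU
[9] I4 RO
[10] I4 EX
[11] I3 EX | I4 WR R0
[12] I3 WR R5 | I5→ALU
[13] I5 RO | I6→FPMUL
[14] I5 EX | I6 RO
[15] I5 WR R1
[19] I6 EX
[20] I6 WR R6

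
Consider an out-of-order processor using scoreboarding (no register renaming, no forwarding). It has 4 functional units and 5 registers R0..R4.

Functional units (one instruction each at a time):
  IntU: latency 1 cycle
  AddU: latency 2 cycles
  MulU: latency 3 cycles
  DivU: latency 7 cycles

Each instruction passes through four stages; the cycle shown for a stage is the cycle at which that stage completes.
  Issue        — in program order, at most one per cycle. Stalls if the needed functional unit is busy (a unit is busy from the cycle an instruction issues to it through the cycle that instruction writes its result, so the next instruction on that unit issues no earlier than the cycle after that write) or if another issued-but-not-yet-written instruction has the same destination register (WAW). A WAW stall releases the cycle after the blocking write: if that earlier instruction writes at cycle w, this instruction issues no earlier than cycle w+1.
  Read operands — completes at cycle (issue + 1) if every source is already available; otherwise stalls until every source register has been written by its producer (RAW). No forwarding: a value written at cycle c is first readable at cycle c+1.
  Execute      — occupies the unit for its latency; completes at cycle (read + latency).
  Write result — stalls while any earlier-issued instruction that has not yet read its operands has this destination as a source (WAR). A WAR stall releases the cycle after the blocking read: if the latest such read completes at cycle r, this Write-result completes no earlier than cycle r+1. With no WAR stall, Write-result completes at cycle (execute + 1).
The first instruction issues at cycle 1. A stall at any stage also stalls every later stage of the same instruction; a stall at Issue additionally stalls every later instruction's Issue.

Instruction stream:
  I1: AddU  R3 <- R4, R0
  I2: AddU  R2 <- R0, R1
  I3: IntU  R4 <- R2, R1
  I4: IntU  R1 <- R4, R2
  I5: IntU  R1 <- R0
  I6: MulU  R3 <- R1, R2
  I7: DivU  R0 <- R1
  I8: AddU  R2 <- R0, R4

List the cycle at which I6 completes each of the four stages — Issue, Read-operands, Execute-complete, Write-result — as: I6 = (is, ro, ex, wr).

I6 = (19, 22, 25, 26)

I1: IS=1 RO=2 EX=4 WR=5
I2: IS=6 RO=7 EX=9 WR=10  [struct: AddU busy until I1 writes@5]
I3: IS=7 RO=11 EX=12 WR=13  [RAW R2: wait I2 write@10]
I4: IS=14 RO=15 EX=16 WR=17  [struct: IntU busy until I3 writes@13]
I5: IS=18 RO=19 EX=20 WR=21  [struct: IntU busy until I4 writes@17]
I6: IS=19 RO=22 EX=25 WR=26  [RAW R1: wait I5 write@21]
I7: IS=20 RO=22 EX=29 WR=30  [RAW R1: wait I5 write@21]
I8: IS=21 RO=31 EX=33 WR=34  [RAW R0: wait I7 write@30]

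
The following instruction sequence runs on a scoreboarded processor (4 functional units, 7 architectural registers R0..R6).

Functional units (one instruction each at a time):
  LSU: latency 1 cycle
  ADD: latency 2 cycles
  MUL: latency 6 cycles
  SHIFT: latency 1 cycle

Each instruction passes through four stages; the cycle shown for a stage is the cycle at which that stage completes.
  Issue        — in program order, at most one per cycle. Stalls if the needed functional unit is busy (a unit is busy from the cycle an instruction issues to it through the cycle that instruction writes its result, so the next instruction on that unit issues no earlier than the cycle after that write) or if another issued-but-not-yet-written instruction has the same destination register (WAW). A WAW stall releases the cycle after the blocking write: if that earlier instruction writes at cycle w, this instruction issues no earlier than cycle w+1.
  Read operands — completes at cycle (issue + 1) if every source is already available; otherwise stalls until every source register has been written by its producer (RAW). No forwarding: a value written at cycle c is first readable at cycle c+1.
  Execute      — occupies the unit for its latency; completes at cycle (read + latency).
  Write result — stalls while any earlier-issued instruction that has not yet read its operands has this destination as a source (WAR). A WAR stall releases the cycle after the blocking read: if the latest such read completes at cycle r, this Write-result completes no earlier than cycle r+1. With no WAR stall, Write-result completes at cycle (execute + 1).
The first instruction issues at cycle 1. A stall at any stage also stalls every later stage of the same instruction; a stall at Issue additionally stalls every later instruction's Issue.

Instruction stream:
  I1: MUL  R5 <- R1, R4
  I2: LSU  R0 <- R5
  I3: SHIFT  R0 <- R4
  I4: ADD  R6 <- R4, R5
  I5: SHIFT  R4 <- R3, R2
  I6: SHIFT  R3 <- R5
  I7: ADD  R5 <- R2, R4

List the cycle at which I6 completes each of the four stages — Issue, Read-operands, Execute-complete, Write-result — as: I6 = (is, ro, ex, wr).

I6 = (21, 22, 23, 24)

[1] I1→MUL
[2] I1 RO, I2→LSU
[8] I1 EX
[9] I1 WR R5
[10] I2 RO
[11] I2 EX
[12] I2 WR R0
[13] I3→SHIFT
[14] I3 RO, I4→ADD
[15] I3 EX, I4 RO
[16] I3 WR R0
[17] I4 EX, I5→SHIFT
[18] I4 WR R6, I5 RO
[19] I5 EX
[20] I5 WR R4
[21] I6→SHIFT
[22] I6 RO, I7→ADD
[23] I6 EX, I7 RO
[24] I6 WR R3
[25] I7 EX
[26] I7 WR R5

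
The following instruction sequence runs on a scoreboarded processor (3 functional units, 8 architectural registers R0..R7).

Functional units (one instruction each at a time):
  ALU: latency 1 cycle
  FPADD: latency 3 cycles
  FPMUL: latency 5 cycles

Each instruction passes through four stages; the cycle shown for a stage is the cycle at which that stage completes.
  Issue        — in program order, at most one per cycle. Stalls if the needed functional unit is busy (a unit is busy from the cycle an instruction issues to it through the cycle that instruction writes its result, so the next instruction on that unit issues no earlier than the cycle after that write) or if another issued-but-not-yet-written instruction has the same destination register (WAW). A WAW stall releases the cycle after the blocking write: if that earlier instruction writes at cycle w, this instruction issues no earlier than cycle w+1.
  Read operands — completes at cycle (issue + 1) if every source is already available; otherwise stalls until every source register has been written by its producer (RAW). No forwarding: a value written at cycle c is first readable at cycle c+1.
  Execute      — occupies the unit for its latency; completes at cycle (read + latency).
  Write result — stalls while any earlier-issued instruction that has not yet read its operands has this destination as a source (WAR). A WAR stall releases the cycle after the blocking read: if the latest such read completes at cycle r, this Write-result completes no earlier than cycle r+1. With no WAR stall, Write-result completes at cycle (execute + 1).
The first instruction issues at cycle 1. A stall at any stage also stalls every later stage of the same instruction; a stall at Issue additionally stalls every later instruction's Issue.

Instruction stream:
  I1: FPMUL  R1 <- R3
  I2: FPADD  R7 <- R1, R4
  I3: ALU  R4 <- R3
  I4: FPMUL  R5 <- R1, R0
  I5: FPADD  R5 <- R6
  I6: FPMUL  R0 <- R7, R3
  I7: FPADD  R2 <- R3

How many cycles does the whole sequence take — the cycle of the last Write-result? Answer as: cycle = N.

t=1  I1 dispatched to FPMUL
t=2  I1 operands ready; I2 dispatched to FPADD
t=3  I3 dispatched to ALU
t=4  I3 operands ready
t=5  I3 complete
t=7  I1 complete
t=8  R1←I1
t=9  I2 operands ready; I4 dispatched to FPMUL
t=10  R4←I3; I4 operands ready
t=12  I2 complete
t=13  R7←I2
t=15  I4 complete
t=16  R5←I4
t=17  I5 dispatched to FPADD
t=18  I5 operands ready; I6 dispatched to FPMUL
t=19  I6 operands ready
t=21  I5 complete
t=22  R5←I5
t=23  I7 dispatched to FPADD
t=24  I6 complete; I7 operands ready
t=25  R0←I6
t=27  I7 complete
t=28  R2←I7

cycle = 28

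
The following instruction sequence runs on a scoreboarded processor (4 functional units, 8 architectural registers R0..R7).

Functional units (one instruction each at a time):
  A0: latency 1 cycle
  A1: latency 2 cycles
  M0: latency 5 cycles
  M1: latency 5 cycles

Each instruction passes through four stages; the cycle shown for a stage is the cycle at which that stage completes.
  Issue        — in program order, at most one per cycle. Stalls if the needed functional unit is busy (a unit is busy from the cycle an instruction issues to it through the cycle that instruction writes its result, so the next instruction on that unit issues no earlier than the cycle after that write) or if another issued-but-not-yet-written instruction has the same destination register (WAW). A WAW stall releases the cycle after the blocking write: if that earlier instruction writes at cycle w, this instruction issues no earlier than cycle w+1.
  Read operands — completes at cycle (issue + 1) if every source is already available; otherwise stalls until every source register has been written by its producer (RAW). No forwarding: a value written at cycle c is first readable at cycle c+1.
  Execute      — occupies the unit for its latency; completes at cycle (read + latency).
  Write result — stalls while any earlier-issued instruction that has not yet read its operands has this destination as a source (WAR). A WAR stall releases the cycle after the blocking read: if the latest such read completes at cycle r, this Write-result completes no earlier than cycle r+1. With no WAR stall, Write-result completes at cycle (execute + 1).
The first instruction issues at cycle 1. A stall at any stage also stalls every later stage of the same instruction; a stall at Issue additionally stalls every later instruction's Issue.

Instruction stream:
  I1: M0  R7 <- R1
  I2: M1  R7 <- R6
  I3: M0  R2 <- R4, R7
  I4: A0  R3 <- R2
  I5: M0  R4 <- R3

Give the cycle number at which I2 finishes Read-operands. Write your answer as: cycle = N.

I1  is:1  ro:2  ex:7  wr:8
I2  is:9  ro:10  ex:15  wr:16  — WAW R7: wait I1 write@8
I3  is:10  ro:17  ex:22  wr:23  — RAW R7: wait I2 write@16
I4  is:11  ro:24  ex:25  wr:26  — RAW R2: wait I3 write@23
I5  is:24  ro:27  ex:32  wr:33  — struct: M0 busy until I3 writes@23, RAW R3: wait I4 write@26

cycle = 10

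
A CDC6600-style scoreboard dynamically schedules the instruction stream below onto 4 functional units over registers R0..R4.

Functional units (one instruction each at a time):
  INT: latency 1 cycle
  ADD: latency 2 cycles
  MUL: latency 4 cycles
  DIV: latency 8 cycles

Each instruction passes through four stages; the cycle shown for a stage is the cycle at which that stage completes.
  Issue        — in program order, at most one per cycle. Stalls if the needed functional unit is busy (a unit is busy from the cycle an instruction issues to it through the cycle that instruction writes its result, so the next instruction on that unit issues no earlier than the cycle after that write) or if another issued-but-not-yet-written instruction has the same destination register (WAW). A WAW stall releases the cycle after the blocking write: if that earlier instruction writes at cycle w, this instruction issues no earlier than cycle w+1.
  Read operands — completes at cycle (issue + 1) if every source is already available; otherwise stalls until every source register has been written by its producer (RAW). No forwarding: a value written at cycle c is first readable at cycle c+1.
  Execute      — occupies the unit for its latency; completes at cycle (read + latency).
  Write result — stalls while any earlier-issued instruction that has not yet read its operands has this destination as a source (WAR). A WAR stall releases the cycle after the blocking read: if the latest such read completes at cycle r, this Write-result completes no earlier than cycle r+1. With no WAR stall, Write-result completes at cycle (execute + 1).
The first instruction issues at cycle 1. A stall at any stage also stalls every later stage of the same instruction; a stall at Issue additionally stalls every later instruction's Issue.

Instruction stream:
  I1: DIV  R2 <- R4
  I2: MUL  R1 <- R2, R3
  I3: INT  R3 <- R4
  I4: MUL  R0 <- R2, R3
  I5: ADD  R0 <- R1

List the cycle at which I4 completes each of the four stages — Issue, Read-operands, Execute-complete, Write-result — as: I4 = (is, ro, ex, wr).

[I1] 1/2/10/11
[I2] 2/12/16/17  (RAW R2: wait I1 write@11)
[I3] 3/4/5/13  (WAR R3: wait I2 read@12)
[I4] 18/19/23/24  (struct: MUL busy until I2 writes@17)
[I5] 25/26/28/29  (WAW R0: wait I4 write@24)

I4 = (18, 19, 23, 24)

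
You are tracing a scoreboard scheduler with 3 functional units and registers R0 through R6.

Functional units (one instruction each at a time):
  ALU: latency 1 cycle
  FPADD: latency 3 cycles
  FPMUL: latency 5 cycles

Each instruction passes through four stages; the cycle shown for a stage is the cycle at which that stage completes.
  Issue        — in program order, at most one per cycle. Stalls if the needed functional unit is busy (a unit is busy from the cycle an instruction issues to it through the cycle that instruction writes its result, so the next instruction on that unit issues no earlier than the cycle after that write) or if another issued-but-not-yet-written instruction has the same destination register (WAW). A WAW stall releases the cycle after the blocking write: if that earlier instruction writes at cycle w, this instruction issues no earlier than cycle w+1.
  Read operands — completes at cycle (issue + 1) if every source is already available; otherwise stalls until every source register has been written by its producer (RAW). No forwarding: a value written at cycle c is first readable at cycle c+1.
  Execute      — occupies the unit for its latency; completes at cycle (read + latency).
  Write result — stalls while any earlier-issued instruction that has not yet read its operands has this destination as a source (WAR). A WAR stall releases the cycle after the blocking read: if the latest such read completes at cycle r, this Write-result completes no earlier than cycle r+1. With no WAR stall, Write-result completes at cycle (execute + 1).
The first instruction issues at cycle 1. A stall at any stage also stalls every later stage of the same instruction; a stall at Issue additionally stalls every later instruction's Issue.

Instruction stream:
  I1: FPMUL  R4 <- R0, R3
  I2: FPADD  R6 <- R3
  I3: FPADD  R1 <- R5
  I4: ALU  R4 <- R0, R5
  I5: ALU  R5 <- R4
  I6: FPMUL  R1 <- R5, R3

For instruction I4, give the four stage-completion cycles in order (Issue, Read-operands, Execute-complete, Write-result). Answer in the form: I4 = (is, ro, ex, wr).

I4 = (9, 10, 11, 12)

t=1  I1→FPMUL
t=2  I1 RO; I2→FPADD
t=3  I2 RO
t=6  I2 EX
t=7  I1 EX; I2 WR R6
t=8  I1 WR R4; I3→FPADD
t=9  I3 RO; I4→ALU
t=10  I4 RO
t=11  I4 EX
t=12  I3 EX; I4 WR R4
t=13  I3 WR R1; I5→ALU
t=14  I5 RO; I6→FPMUL
t=15  I5 EX
t=16  I5 WR R5
t=17  I6 RO
t=22  I6 EX
t=23  I6 WR R1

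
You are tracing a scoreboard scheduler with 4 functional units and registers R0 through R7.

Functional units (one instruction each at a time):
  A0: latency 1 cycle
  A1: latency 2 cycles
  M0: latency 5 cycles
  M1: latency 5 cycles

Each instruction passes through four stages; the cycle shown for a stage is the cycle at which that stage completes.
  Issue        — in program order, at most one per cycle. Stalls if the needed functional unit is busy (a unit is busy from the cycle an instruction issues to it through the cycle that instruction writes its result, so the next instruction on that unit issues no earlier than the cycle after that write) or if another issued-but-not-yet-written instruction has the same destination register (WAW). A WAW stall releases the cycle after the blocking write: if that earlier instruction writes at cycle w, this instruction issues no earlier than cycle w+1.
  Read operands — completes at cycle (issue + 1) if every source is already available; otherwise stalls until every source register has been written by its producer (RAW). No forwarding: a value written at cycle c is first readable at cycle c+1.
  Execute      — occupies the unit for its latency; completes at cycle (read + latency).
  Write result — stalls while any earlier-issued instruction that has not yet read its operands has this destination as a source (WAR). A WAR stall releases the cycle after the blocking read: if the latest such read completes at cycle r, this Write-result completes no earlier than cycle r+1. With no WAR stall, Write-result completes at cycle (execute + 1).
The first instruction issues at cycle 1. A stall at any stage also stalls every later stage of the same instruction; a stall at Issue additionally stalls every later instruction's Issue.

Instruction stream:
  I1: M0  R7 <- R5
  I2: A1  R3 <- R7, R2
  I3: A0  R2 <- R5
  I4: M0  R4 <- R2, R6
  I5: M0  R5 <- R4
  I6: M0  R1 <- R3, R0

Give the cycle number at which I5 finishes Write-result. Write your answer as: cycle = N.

cycle = 25

c1: I1 issues→M0
c2: I1 reads | I2 issues→A1
c3: I3 issues→A0
c4: I3 reads
c5: I3 exec-done
c7: I1 exec-done
c8: I1 writes R7
c9: I2 reads | I4 issues→M0
c10: I3 writes R2
c11: I2 exec-done | I4 reads
c12: I2 writes R3
c16: I4 exec-done
c17: I4 writes R4
c18: I5 issues→M0
c19: I5 reads
c24: I5 exec-done
c25: I5 writes R5
c26: I6 issues→M0
c27: I6 reads
c32: I6 exec-done
c33: I6 writes R1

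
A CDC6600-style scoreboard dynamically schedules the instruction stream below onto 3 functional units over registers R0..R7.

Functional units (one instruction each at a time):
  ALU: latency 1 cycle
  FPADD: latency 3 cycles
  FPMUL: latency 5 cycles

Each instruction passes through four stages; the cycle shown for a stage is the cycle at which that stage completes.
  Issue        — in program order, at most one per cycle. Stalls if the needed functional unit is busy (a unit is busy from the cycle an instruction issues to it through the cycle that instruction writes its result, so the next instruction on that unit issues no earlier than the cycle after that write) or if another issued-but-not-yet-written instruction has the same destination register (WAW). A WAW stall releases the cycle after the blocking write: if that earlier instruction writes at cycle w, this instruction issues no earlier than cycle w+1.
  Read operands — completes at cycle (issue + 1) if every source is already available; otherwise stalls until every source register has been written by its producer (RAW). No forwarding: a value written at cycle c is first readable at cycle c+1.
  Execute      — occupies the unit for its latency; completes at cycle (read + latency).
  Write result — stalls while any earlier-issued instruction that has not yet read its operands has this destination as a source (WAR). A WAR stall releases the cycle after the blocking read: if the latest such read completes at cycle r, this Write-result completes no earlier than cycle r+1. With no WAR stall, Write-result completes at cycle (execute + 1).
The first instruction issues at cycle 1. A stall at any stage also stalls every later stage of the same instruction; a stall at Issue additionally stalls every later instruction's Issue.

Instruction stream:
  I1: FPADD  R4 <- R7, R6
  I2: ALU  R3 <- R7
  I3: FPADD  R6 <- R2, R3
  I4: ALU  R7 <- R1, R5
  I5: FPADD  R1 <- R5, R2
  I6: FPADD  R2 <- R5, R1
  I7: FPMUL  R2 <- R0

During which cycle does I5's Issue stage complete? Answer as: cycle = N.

[I1] 1/2/5/6
[I2] 2/3/4/5
[I3] 7/8/11/12  (struct: FPADD busy until I1 writes@6)
[I4] 8/9/10/11
[I5] 13/14/17/18  (struct: FPADD busy until I3 writes@12)
[I6] 19/20/23/24  (struct: FPADD busy until I5 writes@18)
[I7] 25/26/31/32  (WAW R2: wait I6 write@24)

cycle = 13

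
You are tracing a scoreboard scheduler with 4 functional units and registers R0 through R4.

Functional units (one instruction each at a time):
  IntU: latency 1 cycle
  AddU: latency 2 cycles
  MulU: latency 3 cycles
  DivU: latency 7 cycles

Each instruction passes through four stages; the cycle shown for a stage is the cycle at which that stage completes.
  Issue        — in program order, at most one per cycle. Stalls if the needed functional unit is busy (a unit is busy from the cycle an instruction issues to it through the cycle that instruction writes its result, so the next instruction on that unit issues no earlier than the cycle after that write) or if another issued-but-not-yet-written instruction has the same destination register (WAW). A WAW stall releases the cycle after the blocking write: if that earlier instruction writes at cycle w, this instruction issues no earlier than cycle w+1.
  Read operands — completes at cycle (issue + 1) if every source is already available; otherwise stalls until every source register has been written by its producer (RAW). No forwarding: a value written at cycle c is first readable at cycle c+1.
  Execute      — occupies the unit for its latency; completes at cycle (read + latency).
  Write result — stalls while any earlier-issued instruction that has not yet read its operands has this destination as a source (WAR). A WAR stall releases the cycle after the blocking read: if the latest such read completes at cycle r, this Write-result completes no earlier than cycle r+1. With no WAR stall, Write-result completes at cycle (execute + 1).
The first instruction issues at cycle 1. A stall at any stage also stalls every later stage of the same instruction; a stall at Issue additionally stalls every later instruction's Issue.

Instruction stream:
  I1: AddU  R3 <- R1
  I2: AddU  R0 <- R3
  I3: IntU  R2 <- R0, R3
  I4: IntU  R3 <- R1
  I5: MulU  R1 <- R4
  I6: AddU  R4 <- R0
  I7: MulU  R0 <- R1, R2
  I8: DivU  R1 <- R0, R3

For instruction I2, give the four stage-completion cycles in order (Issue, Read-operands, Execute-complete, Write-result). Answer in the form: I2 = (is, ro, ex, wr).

c1: I1 dispatched to AddU
c2: I1 operands ready
c4: I1 complete
c5: R3←I1
c6: I2 dispatched to AddU
c7: I2 operands ready · I3 dispatched to IntU
c9: I2 complete
c10: R0←I2
c11: I3 operands ready
c12: I3 complete
c13: R2←I3
c14: I4 dispatched to IntU
c15: I4 operands ready · I5 dispatched to MulU
c16: I4 complete · I5 operands ready · I6 dispatched to AddU
c17: R3←I4 · I6 operands ready
c19: I5 complete · I6 complete
c20: R1←I5 · R4←I6
c21: I7 dispatched to MulU
c22: I7 operands ready · I8 dispatched to DivU
c25: I7 complete
c26: R0←I7
c27: I8 operands ready
c34: I8 complete
c35: R1←I8

I2 = (6, 7, 9, 10)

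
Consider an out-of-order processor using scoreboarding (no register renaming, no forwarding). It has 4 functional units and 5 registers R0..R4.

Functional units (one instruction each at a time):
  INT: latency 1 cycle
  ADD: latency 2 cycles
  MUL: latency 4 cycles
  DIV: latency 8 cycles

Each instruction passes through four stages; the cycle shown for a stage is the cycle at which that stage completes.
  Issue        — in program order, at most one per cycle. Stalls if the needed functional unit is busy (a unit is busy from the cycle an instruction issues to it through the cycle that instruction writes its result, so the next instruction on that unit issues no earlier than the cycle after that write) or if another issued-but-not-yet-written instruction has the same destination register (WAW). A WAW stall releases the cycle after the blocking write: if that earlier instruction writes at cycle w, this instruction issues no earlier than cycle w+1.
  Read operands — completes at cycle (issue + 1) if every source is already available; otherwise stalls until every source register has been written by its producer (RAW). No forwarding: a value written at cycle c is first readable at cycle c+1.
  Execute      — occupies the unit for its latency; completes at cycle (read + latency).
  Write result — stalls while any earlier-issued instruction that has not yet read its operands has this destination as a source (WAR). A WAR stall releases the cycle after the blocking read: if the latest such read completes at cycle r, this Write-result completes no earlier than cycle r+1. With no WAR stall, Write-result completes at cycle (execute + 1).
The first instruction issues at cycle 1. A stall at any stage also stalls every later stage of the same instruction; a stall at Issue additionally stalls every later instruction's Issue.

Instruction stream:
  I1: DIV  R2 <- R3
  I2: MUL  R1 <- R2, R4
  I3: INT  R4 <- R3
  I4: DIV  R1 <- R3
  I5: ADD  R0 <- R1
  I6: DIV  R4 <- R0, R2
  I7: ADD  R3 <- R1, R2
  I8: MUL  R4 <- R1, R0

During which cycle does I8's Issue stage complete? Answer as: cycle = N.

cycle = 43

c1: I1 dispatched to DIV
c2: I1 operands ready, I2 dispatched to MUL
c3: I3 dispatched to INT
c4: I3 operands ready
c5: I3 complete
c10: I1 complete
c11: R2←I1
c12: I2 operands ready
c13: R4←I3
c16: I2 complete
c17: R1←I2
c18: I4 dispatched to DIV
c19: I4 operands ready, I5 dispatched to ADD
c27: I4 complete
c28: R1←I4
c29: I5 operands ready, I6 dispatched to DIV
c31: I5 complete
c32: R0←I5
c33: I6 operands ready, I7 dispatched to ADD
c34: I7 operands ready
c36: I7 complete
c37: R3←I7
c41: I6 complete
c42: R4←I6
c43: I8 dispatched to MUL
c44: I8 operands ready
c48: I8 complete
c49: R4←I8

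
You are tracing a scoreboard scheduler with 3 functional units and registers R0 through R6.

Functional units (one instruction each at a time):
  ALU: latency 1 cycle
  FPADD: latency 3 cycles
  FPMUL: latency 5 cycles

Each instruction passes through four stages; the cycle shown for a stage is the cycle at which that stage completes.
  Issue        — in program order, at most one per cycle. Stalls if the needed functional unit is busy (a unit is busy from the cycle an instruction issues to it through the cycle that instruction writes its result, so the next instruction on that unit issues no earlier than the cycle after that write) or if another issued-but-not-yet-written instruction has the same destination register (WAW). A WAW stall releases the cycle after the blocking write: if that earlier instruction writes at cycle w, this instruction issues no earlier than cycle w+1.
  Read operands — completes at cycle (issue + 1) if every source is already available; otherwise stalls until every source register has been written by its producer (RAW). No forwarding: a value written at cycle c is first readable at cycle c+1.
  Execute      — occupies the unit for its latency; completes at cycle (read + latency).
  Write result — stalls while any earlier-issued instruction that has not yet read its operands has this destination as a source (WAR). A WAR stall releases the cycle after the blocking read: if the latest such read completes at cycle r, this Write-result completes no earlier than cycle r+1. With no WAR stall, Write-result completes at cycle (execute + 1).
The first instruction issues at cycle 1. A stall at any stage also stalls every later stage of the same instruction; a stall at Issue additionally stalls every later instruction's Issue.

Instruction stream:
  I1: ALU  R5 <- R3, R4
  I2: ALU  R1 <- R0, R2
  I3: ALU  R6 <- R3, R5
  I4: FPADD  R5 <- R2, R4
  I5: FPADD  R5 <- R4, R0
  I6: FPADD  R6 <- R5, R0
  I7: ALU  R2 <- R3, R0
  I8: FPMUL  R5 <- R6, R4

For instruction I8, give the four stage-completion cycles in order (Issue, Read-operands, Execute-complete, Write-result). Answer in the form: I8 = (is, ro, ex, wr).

I8 = (24, 28, 33, 34)

I1  is:1  ro:2  ex:3  wr:4
I2  is:5  ro:6  ex:7  wr:8  — struct: ALU busy until I1 writes@4
I3  is:9  ro:10  ex:11  wr:12  — struct: ALU busy until I2 writes@8
I4  is:10  ro:11  ex:14  wr:15
I5  is:16  ro:17  ex:20  wr:21  — struct: FPADD busy until I4 writes@15
I6  is:22  ro:23  ex:26  wr:27  — struct: FPADD busy until I5 writes@21
I7  is:23  ro:24  ex:25  wr:26
I8  is:24  ro:28  ex:33  wr:34  — RAW R6: wait I6 write@27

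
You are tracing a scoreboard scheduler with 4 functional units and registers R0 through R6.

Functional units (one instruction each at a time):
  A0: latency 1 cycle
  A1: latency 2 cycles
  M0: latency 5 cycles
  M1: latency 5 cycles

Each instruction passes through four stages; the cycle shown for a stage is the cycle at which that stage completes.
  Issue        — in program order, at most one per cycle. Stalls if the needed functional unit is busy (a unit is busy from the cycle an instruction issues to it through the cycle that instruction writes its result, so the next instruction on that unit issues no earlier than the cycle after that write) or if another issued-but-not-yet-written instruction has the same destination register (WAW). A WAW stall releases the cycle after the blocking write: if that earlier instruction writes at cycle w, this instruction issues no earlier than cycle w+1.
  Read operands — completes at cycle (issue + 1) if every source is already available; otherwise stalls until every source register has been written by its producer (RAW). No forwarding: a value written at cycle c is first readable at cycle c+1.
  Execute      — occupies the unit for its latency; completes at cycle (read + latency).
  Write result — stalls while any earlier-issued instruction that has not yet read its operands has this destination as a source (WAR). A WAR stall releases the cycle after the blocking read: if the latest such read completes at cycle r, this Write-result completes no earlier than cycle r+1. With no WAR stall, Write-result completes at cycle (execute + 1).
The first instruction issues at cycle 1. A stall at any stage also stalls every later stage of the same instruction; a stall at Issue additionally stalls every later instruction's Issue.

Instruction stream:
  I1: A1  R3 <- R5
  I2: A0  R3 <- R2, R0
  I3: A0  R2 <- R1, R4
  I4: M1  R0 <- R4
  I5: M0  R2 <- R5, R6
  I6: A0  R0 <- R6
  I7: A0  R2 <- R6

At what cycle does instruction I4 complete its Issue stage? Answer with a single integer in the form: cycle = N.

cycle = 11

[1] I1→A1
[2] I1 RO
[4] I1 EX
[5] I1 WR R3
[6] I2→A0
[7] I2 RO
[8] I2 EX
[9] I2 WR R3
[10] I3→A0
[11] I3 RO; I4→M1
[12] I3 EX; I4 RO
[13] I3 WR R2
[14] I5→M0
[15] I5 RO
[17] I4 EX
[18] I4 WR R0
[19] I6→A0
[20] I5 EX; I6 RO
[21] I5 WR R2; I6 EX
[22] I6 WR R0
[23] I7→A0
[24] I7 RO
[25] I7 EX
[26] I7 WR R2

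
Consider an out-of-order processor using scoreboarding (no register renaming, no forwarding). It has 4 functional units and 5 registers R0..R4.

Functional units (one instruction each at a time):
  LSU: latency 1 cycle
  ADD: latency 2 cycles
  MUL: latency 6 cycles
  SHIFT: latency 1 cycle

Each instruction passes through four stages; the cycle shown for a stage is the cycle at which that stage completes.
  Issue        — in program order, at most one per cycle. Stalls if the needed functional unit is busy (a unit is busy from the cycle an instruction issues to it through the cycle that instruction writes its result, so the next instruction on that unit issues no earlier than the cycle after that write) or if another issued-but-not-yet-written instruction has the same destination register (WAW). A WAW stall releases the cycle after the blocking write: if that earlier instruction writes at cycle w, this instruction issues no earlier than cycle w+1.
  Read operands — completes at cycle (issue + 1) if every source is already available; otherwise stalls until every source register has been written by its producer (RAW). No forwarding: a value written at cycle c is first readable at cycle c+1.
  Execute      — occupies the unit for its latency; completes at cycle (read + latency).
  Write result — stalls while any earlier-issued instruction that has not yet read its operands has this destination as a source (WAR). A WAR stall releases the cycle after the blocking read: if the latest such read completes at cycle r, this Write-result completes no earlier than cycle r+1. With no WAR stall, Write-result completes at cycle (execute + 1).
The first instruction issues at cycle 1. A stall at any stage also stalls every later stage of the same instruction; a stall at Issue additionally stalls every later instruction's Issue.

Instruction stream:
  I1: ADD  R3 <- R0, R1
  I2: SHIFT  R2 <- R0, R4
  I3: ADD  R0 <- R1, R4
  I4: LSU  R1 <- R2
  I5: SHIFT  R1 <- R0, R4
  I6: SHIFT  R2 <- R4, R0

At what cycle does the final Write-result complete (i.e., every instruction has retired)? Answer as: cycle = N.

cycle = 18

I1  is:1  ro:2  ex:4  wr:5
I2  is:2  ro:3  ex:4  wr:5
I3  is:6  ro:7  ex:9  wr:10  — struct: ADD busy until I1 writes@5
I4  is:7  ro:8  ex:9  wr:10
I5  is:11  ro:12  ex:13  wr:14  — WAW R1: wait I4 write@10
I6  is:15  ro:16  ex:17  wr:18  — struct: SHIFT busy until I5 writes@14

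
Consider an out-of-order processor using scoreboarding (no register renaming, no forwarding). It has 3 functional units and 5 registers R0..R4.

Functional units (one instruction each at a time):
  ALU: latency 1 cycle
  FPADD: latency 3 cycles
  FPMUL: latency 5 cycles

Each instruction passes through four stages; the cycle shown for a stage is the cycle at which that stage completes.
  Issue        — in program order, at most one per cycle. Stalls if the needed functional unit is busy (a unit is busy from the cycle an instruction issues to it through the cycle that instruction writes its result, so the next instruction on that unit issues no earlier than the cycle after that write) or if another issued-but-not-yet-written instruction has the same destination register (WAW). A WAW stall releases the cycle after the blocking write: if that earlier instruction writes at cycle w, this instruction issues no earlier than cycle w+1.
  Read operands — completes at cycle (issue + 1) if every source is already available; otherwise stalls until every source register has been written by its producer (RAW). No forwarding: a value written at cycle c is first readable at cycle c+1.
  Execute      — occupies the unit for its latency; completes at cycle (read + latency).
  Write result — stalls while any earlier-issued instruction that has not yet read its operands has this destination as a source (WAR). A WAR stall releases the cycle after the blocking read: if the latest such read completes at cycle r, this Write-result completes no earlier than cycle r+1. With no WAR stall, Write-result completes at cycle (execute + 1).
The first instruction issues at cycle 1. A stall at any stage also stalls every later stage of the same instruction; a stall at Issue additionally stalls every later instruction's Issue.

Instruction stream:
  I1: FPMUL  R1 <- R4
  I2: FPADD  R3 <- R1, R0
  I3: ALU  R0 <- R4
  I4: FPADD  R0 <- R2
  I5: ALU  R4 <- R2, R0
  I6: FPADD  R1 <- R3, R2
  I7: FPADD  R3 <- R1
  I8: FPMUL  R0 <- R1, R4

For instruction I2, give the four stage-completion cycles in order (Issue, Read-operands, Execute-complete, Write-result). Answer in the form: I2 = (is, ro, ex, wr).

I1: IS=1 RO=2 EX=7 WR=8
I2: IS=2 RO=9 EX=12 WR=13  [RAW R1: wait I1 write@8]
I3: IS=3 RO=4 EX=5 WR=10  [WAR R0: wait I2 read@9]
I4: IS=14 RO=15 EX=18 WR=19  [struct: FPADD busy until I2 writes@13]
I5: IS=15 RO=20 EX=21 WR=22  [RAW R0: wait I4 write@19]
I6: IS=20 RO=21 EX=24 WR=25  [struct: FPADD busy until I4 writes@19]
I7: IS=26 RO=27 EX=30 WR=31  [struct: FPADD busy until I6 writes@25]
I8: IS=27 RO=28 EX=33 WR=34

I2 = (2, 9, 12, 13)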